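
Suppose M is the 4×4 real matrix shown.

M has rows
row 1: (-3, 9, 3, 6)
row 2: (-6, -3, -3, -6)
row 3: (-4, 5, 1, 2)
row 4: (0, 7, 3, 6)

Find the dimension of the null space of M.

2

Row reduce to echelon form.
R2 ← R2 − (2)·R1: [0, -21, -9, -18]
R3 ← R3 − (4/3)·R1: [0, -7, -3, -6]
R3 ← R3 − (1/3)·R2: [0, 0, 0, 0]
R4 ← R4 + (1/3)·R2: [0, 0, 0, 0]
2 nonzero rows, so rank(M) = 2.
M has 4 columns; by rank–nullity, nullity = 4 − 2 = 2.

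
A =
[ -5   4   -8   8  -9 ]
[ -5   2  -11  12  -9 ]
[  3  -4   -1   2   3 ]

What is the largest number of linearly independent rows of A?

Row reduce to echelon form.
R2 ← R2 − R1: [0, -2, -3, 4, 0]
R3 ← R3 + (3/5)·R1: [0, -8/5, -29/5, 34/5, -12/5]
R3 ← R3 − (4/5)·R2: [0, 0, -17/5, 18/5, -12/5]
Echelon form has 3 nonzero rows, so rank(A) = 3.
The rank gives the maximum number of linearly independent rows: 3.

3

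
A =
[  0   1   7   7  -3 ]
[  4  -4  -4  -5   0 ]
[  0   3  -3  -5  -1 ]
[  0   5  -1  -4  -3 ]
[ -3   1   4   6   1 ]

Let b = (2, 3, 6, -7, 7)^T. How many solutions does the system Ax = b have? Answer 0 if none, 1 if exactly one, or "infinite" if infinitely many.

0

Row reduce the augmented matrix [A | b].
Swap R1 ↔ R2
R5 ← R5 + (3/4)·R1: [0, -2, 1, 9/4, 1, 37/4]
R3 ← R3 − (3)·R2: [0, 0, -24, -26, 8, 0]
R4 ← R4 − (5)·R2: [0, 0, -36, -39, 12, -17]
R5 ← R5 + (2)·R2: [0, 0, 15, 65/4, -5, 53/4]
R4 ← R4 − (3/2)·R3: [0, 0, 0, 0, 0, -17]
R5 ← R5 + (5/8)·R3: [0, 0, 0, 0, 0, 53/4]
R5 ← R5 + (53/68)·R4: [0, 0, 0, 0, 0, 0]
The echelon form has 4 nonzero rows; the last pivot sits in the augmented column, so rank(A) = 3 but rank([A|b]) = 4.
Since the ranks differ, the system is inconsistent.
It has no solutions.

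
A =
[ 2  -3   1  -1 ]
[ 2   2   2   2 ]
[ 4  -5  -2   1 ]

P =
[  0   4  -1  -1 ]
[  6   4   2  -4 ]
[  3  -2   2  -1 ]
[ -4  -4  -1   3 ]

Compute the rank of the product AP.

2

First compute AP:
[[-11,  -2,  -5,   6],
 [ 10,   4,   4,  -6],
 [-40,  -4, -19,  21]]
Now row reduce the product.
R2 ← R2 + (10/11)·R1: [0, 24/11, -6/11, -6/11]
R3 ← R3 − (40/11)·R1: [0, 36/11, -9/11, -9/11]
R3 ← R3 − (3/2)·R2: [0, 0, 0, 0]
2 nonzero rows, so rank(AP) = 2.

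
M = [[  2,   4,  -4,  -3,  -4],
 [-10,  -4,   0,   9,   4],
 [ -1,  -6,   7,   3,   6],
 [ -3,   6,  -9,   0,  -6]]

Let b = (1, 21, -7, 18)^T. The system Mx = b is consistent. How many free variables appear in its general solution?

3

Row reduce the augmented matrix [M | b].
R2 ← R2 + (5)·R1: [0, 16, -20, -6, -16, 26]
R3 ← R3 + (1/2)·R1: [0, -4, 5, 3/2, 4, -13/2]
R4 ← R4 + (3/2)·R1: [0, 12, -15, -9/2, -12, 39/2]
R3 ← R3 + (1/4)·R2: [0, 0, 0, 0, 0, 0]
R4 ← R4 − (3/4)·R2: [0, 0, 0, 0, 0, 0]
The echelon form has 2 nonzero rows, and every pivot lies in the first 5 columns, so rank(M) = rank([M|b]) = 2.
The system is consistent.
Free variables = (unknowns) − (rank) = 5 − 2 = 3.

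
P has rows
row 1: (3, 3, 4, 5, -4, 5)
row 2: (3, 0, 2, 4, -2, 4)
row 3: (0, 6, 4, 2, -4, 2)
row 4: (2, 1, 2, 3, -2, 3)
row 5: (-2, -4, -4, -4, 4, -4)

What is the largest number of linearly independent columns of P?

Row reduce to echelon form.
R2 ← R2 − R1: [0, -3, -2, -1, 2, -1]
R4 ← R4 − (2/3)·R1: [0, -1, -2/3, -1/3, 2/3, -1/3]
R5 ← R5 + (2/3)·R1: [0, -2, -4/3, -2/3, 4/3, -2/3]
R3 ← R3 + (2)·R2: [0, 0, 0, 0, 0, 0]
R4 ← R4 − (1/3)·R2: [0, 0, 0, 0, 0, 0]
R5 ← R5 − (2/3)·R2: [0, 0, 0, 0, 0, 0]
Echelon form has 2 nonzero rows, so rank(P) = 2.
The rank gives the maximum number of linearly independent columns: 2.

2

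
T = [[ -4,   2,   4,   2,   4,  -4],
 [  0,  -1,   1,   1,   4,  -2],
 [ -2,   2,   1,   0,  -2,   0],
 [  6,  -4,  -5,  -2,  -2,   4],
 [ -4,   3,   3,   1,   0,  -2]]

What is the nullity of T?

4

Row reduce to echelon form.
R3 ← R3 − (1/2)·R1: [0, 1, -1, -1, -4, 2]
R4 ← R4 + (3/2)·R1: [0, -1, 1, 1, 4, -2]
R5 ← R5 − R1: [0, 1, -1, -1, -4, 2]
R3 ← R3 + R2: [0, 0, 0, 0, 0, 0]
R4 ← R4 − R2: [0, 0, 0, 0, 0, 0]
R5 ← R5 + R2: [0, 0, 0, 0, 0, 0]
2 nonzero rows, so rank(T) = 2.
T has 6 columns; by rank–nullity, nullity = 6 − 2 = 4.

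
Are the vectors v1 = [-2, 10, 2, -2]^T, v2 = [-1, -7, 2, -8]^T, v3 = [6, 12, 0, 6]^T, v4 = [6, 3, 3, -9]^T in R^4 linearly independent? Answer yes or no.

Form the matrix with these vectors as rows and row reduce.
R2 ← R2 − (1/2)·R1: [0, -12, 1, -7]
R3 ← R3 + (3)·R1: [0, 42, 6, 0]
R4 ← R4 + (3)·R1: [0, 33, 9, -15]
R3 ← R3 + (7/2)·R2: [0, 0, 19/2, -49/2]
R4 ← R4 + (11/4)·R2: [0, 0, 47/4, -137/4]
R4 ← R4 − (47/38)·R3: [0, 0, 0, -75/19]
4 nonzero rows, so the 4 vectors span a space of dimension 4.
Since 4 = 4, the vectors are linearly independent.

yes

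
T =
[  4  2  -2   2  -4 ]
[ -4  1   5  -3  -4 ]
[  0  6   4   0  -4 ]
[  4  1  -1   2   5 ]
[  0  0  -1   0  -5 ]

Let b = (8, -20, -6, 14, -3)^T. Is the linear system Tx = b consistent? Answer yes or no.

Row reduce the augmented matrix [T | b].
R2 ← R2 + R1: [0, 3, 3, -1, -8, -12]
R4 ← R4 − R1: [0, -1, 1, 0, 9, 6]
R3 ← R3 − (2)·R2: [0, 0, -2, 2, 12, 18]
R4 ← R4 + (1/3)·R2: [0, 0, 2, -1/3, 19/3, 2]
R4 ← R4 + R3: [0, 0, 0, 5/3, 55/3, 20]
R5 ← R5 − (1/2)·R3: [0, 0, 0, -1, -11, -12]
R5 ← R5 + (3/5)·R4: [0, 0, 0, 0, 0, 0]
The echelon form has 4 nonzero rows, and every pivot lies in the first 5 columns, so rank(T) = rank([T|b]) = 4.
The system is consistent.

yes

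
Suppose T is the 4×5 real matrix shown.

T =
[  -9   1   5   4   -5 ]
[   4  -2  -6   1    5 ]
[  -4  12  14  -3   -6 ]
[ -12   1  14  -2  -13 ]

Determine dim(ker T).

Row reduce to echelon form.
R2 ← R2 + (4/9)·R1: [0, -14/9, -34/9, 25/9, 25/9]
R3 ← R3 − (4/9)·R1: [0, 104/9, 106/9, -43/9, -34/9]
R4 ← R4 − (4/3)·R1: [0, -1/3, 22/3, -22/3, -19/3]
R3 ← R3 + (52/7)·R2: [0, 0, -114/7, 111/7, 118/7]
R4 ← R4 − (3/14)·R2: [0, 0, 57/7, -111/14, -97/14]
R4 ← R4 + (1/2)·R3: [0, 0, 0, 0, 3/2]
4 nonzero rows, so rank(T) = 4.
T has 5 columns; by rank–nullity, nullity = 5 − 4 = 1.

1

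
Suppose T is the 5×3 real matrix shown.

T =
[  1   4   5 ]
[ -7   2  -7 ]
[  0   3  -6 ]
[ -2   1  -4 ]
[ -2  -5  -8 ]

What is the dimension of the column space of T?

Row reduce to echelon form.
R2 ← R2 + (7)·R1: [0, 30, 28]
R4 ← R4 + (2)·R1: [0, 9, 6]
R5 ← R5 + (2)·R1: [0, 3, 2]
R3 ← R3 − (1/10)·R2: [0, 0, -44/5]
R4 ← R4 − (3/10)·R2: [0, 0, -12/5]
R5 ← R5 − (1/10)·R2: [0, 0, -4/5]
R4 ← R4 − (3/11)·R3: [0, 0, 0]
R5 ← R5 − (1/11)·R3: [0, 0, 0]
Echelon form has 3 nonzero rows, so rank(T) = 3.
The column space has dimension equal to the rank: 3.

3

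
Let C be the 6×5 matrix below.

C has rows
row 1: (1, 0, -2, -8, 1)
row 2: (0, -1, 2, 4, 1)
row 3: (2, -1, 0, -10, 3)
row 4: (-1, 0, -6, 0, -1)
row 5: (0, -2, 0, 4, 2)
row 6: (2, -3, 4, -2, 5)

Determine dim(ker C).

2

Row reduce to echelon form.
R3 ← R3 − (2)·R1: [0, -1, 4, 6, 1]
R4 ← R4 + R1: [0, 0, -8, -8, 0]
R6 ← R6 − (2)·R1: [0, -3, 8, 14, 3]
R3 ← R3 − R2: [0, 0, 2, 2, 0]
R5 ← R5 − (2)·R2: [0, 0, -4, -4, 0]
R6 ← R6 − (3)·R2: [0, 0, 2, 2, 0]
R4 ← R4 + (4)·R3: [0, 0, 0, 0, 0]
R5 ← R5 + (2)·R3: [0, 0, 0, 0, 0]
R6 ← R6 − R3: [0, 0, 0, 0, 0]
3 nonzero rows, so rank(C) = 3.
C has 5 columns; by rank–nullity, nullity = 5 − 3 = 2.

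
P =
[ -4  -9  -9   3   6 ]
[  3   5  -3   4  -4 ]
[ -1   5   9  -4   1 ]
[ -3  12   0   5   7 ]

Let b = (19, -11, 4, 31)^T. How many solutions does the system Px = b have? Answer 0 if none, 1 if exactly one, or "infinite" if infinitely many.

infinite

Row reduce the augmented matrix [P | b].
R2 ← R2 + (3/4)·R1: [0, -7/4, -39/4, 25/4, 1/2, 13/4]
R3 ← R3 − (1/4)·R1: [0, 29/4, 45/4, -19/4, -1/2, -3/4]
R4 ← R4 − (3/4)·R1: [0, 75/4, 27/4, 11/4, 5/2, 67/4]
R3 ← R3 + (29/7)·R2: [0, 0, -204/7, 148/7, 11/7, 89/7]
R4 ← R4 + (75/7)·R2: [0, 0, -684/7, 488/7, 55/7, 361/7]
R4 ← R4 − (57/17)·R3: [0, 0, 0, -20/17, 44/17, 152/17]
The echelon form has 4 nonzero rows, and every pivot lies in the first 5 columns, so rank(P) = rank([P|b]) = 4.
The system is consistent.
rank = 4 < 5 unknowns, so there are infinitely many solutions.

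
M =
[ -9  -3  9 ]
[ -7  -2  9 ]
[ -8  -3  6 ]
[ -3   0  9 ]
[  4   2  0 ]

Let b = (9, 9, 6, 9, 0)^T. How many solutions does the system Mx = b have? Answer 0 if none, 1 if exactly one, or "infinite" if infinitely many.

Row reduce the augmented matrix [M | b].
R2 ← R2 − (7/9)·R1: [0, 1/3, 2, 2]
R3 ← R3 − (8/9)·R1: [0, -1/3, -2, -2]
R4 ← R4 − (1/3)·R1: [0, 1, 6, 6]
R5 ← R5 + (4/9)·R1: [0, 2/3, 4, 4]
R3 ← R3 + R2: [0, 0, 0, 0]
R4 ← R4 − (3)·R2: [0, 0, 0, 0]
R5 ← R5 − (2)·R2: [0, 0, 0, 0]
The echelon form has 2 nonzero rows, and every pivot lies in the first 3 columns, so rank(M) = rank([M|b]) = 2.
The system is consistent.
rank = 2 < 3 unknowns, so there are infinitely many solutions.

infinite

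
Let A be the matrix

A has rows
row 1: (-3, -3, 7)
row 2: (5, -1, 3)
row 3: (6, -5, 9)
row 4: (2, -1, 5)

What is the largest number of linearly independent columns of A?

3

Row reduce to echelon form.
R2 ← R2 + (5/3)·R1: [0, -6, 44/3]
R3 ← R3 + (2)·R1: [0, -11, 23]
R4 ← R4 + (2/3)·R1: [0, -3, 29/3]
R3 ← R3 − (11/6)·R2: [0, 0, -35/9]
R4 ← R4 − (1/2)·R2: [0, 0, 7/3]
R4 ← R4 + (3/5)·R3: [0, 0, 0]
Echelon form has 3 nonzero rows, so rank(A) = 3.
The rank gives the maximum number of linearly independent columns: 3.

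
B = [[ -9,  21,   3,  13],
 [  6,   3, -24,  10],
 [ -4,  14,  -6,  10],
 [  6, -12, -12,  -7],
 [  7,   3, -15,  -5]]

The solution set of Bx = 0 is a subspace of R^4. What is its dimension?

Row reduce to echelon form.
R2 ← R2 + (2/3)·R1: [0, 17, -22, 56/3]
R3 ← R3 − (4/9)·R1: [0, 14/3, -22/3, 38/9]
R4 ← R4 + (2/3)·R1: [0, 2, -10, 5/3]
R5 ← R5 + (7/9)·R1: [0, 58/3, -38/3, 46/9]
R3 ← R3 − (14/51)·R2: [0, 0, -22/17, -46/51]
R4 ← R4 − (2/17)·R2: [0, 0, -126/17, -9/17]
R5 ← R5 − (58/51)·R2: [0, 0, 210/17, -274/17]
R4 ← R4 − (63/11)·R3: [0, 0, 0, 51/11]
R5 ← R5 + (105/11)·R3: [0, 0, 0, -272/11]
R5 ← R5 + (16/3)·R4: [0, 0, 0, 0]
4 nonzero rows, so rank(B) = 4.
B has 4 columns; by rank–nullity, nullity = 4 − 4 = 0.

0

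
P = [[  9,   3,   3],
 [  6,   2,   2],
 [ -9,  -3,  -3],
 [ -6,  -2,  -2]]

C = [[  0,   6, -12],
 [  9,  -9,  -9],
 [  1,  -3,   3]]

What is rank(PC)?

1

First compute PC:
[[ 30,  18, -126],
 [ 20,  12, -84],
 [-30, -18, 126],
 [-20, -12,  84]]
Now row reduce the product.
R2 ← R2 − (2/3)·R1: [0, 0, 0]
R3 ← R3 + R1: [0, 0, 0]
R4 ← R4 + (2/3)·R1: [0, 0, 0]
1 nonzero row, so rank(PC) = 1.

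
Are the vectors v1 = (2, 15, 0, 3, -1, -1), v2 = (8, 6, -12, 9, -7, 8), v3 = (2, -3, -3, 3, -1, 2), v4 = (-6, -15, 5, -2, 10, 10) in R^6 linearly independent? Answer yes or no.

yes

Form the matrix with these vectors as rows and row reduce.
R2 ← R2 − (4)·R1: [0, -54, -12, -3, -3, 12]
R3 ← R3 − R1: [0, -18, -3, 0, 0, 3]
R4 ← R4 + (3)·R1: [0, 30, 5, 7, 7, 7]
R3 ← R3 − (1/3)·R2: [0, 0, 1, 1, 1, -1]
R4 ← R4 + (5/9)·R2: [0, 0, -5/3, 16/3, 16/3, 41/3]
R4 ← R4 + (5/3)·R3: [0, 0, 0, 7, 7, 12]
4 nonzero rows, so the 4 vectors span a space of dimension 4.
Since 4 = 4, the vectors are linearly independent.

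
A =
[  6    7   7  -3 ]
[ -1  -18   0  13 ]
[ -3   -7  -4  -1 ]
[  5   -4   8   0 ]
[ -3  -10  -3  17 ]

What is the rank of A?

Row reduce to echelon form.
R2 ← R2 + (1/6)·R1: [0, -101/6, 7/6, 25/2]
R3 ← R3 + (1/2)·R1: [0, -7/2, -1/2, -5/2]
R4 ← R4 − (5/6)·R1: [0, -59/6, 13/6, 5/2]
R5 ← R5 + (1/2)·R1: [0, -13/2, 1/2, 31/2]
R3 ← R3 − (21/101)·R2: [0, 0, -75/101, -515/101]
R4 ← R4 − (59/101)·R2: [0, 0, 150/101, -485/101]
R5 ← R5 − (39/101)·R2: [0, 0, 5/101, 1078/101]
R4 ← R4 + (2)·R3: [0, 0, 0, -15]
R5 ← R5 + (1/15)·R3: [0, 0, 0, 31/3]
R5 ← R5 + (31/45)·R4: [0, 0, 0, 0]
Echelon form has 4 nonzero rows, so rank(A) = 4.

4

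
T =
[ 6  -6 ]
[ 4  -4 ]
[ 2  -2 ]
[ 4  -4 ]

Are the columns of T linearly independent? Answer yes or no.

Row reduce T to echelon form.
R2 ← R2 − (2/3)·R1: [0, 0]
R3 ← R3 − (1/3)·R1: [0, 0]
R4 ← R4 − (2/3)·R1: [0, 0]
1 pivot among 2 columns.
Only 1 < 2 pivot columns, so the columns are linearly dependent.

no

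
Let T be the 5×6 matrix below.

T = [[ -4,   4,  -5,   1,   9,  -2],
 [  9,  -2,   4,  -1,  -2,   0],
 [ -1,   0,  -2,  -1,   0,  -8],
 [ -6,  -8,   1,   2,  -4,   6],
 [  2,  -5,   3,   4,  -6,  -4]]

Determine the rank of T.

Row reduce to echelon form.
R2 ← R2 + (9/4)·R1: [0, 7, -29/4, 5/4, 73/4, -9/2]
R3 ← R3 − (1/4)·R1: [0, -1, -3/4, -5/4, -9/4, -15/2]
R4 ← R4 − (3/2)·R1: [0, -14, 17/2, 1/2, -35/2, 9]
R5 ← R5 + (1/2)·R1: [0, -3, 1/2, 9/2, -3/2, -5]
R3 ← R3 + (1/7)·R2: [0, 0, -25/14, -15/14, 5/14, -57/7]
R4 ← R4 + (2)·R2: [0, 0, -6, 3, 19, 0]
R5 ← R5 + (3/7)·R2: [0, 0, -73/28, 141/28, 177/28, -97/14]
R4 ← R4 − (84/25)·R3: [0, 0, 0, 33/5, 89/5, 684/25]
R5 ← R5 − (73/50)·R3: [0, 0, 0, 33/5, 29/5, 124/25]
R5 ← R5 − R4: [0, 0, 0, 0, -12, -112/5]
Echelon form has 5 nonzero rows, so rank(T) = 5.

5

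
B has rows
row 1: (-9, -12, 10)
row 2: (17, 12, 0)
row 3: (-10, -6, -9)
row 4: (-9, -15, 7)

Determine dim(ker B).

0

Row reduce to echelon form.
R2 ← R2 + (17/9)·R1: [0, -32/3, 170/9]
R3 ← R3 − (10/9)·R1: [0, 22/3, -181/9]
R4 ← R4 − R1: [0, -3, -3]
R3 ← R3 + (11/16)·R2: [0, 0, -57/8]
R4 ← R4 − (9/32)·R2: [0, 0, -133/16]
R4 ← R4 − (7/6)·R3: [0, 0, 0]
3 nonzero rows, so rank(B) = 3.
B has 3 columns; by rank–nullity, nullity = 3 − 3 = 0.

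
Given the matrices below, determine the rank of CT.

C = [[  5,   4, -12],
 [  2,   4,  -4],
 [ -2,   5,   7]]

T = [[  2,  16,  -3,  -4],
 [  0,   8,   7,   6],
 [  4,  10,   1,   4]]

2

First compute CT:
[[-38,  -8,   1, -44],
 [-12,  24,  18,   0],
 [ 24,  78,  48,  66]]
Now row reduce the product.
R2 ← R2 − (6/19)·R1: [0, 504/19, 336/19, 264/19]
R3 ← R3 + (12/19)·R1: [0, 1386/19, 924/19, 726/19]
R3 ← R3 − (11/4)·R2: [0, 0, 0, 0]
2 nonzero rows, so rank(CT) = 2.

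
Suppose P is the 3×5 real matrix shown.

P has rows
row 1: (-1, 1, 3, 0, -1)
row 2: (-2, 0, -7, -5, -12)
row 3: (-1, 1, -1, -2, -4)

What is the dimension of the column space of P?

Row reduce to echelon form.
R2 ← R2 − (2)·R1: [0, -2, -13, -5, -10]
R3 ← R3 − R1: [0, 0, -4, -2, -3]
Echelon form has 3 nonzero rows, so rank(P) = 3.
The column space has dimension equal to the rank: 3.

3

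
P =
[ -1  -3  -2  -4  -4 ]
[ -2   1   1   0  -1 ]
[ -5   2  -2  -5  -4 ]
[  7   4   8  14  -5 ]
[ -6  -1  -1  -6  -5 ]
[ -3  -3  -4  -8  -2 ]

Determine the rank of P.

Row reduce to echelon form.
R2 ← R2 − (2)·R1: [0, 7, 5, 8, 7]
R3 ← R3 − (5)·R1: [0, 17, 8, 15, 16]
R4 ← R4 + (7)·R1: [0, -17, -6, -14, -33]
R5 ← R5 − (6)·R1: [0, 17, 11, 18, 19]
R6 ← R6 − (3)·R1: [0, 6, 2, 4, 10]
R3 ← R3 − (17/7)·R2: [0, 0, -29/7, -31/7, -1]
R4 ← R4 + (17/7)·R2: [0, 0, 43/7, 38/7, -16]
R5 ← R5 − (17/7)·R2: [0, 0, -8/7, -10/7, 2]
R6 ← R6 − (6/7)·R2: [0, 0, -16/7, -20/7, 4]
R4 ← R4 + (43/29)·R3: [0, 0, 0, -33/29, -507/29]
R5 ← R5 − (8/29)·R3: [0, 0, 0, -6/29, 66/29]
R6 ← R6 − (16/29)·R3: [0, 0, 0, -12/29, 132/29]
R5 ← R5 − (2/11)·R4: [0, 0, 0, 0, 60/11]
R6 ← R6 − (4/11)·R4: [0, 0, 0, 0, 120/11]
R6 ← R6 − (2)·R5: [0, 0, 0, 0, 0]
Echelon form has 5 nonzero rows, so rank(P) = 5.

5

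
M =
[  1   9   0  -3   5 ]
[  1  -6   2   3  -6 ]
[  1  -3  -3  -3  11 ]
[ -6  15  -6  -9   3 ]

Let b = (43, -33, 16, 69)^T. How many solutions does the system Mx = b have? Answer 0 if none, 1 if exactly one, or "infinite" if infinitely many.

infinite

Row reduce the augmented matrix [M | b].
R2 ← R2 − R1: [0, -15, 2, 6, -11, -76]
R3 ← R3 − R1: [0, -12, -3, 0, 6, -27]
R4 ← R4 + (6)·R1: [0, 69, -6, -27, 33, 327]
R3 ← R3 − (4/5)·R2: [0, 0, -23/5, -24/5, 74/5, 169/5]
R4 ← R4 + (23/5)·R2: [0, 0, 16/5, 3/5, -88/5, -113/5]
R4 ← R4 + (16/23)·R3: [0, 0, 0, -63/23, -168/23, 21/23]
The echelon form has 4 nonzero rows, and every pivot lies in the first 5 columns, so rank(M) = rank([M|b]) = 4.
The system is consistent.
rank = 4 < 5 unknowns, so there are infinitely many solutions.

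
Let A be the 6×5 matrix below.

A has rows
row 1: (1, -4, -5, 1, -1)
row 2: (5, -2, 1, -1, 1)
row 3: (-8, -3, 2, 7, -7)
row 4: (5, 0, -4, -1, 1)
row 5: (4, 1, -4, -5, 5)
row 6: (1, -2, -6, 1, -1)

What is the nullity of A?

Row reduce to echelon form.
R2 ← R2 − (5)·R1: [0, 18, 26, -6, 6]
R3 ← R3 + (8)·R1: [0, -35, -38, 15, -15]
R4 ← R4 − (5)·R1: [0, 20, 21, -6, 6]
R5 ← R5 − (4)·R1: [0, 17, 16, -9, 9]
R6 ← R6 − R1: [0, 2, -1, 0, 0]
R3 ← R3 + (35/18)·R2: [0, 0, 113/9, 10/3, -10/3]
R4 ← R4 − (10/9)·R2: [0, 0, -71/9, 2/3, -2/3]
R5 ← R5 − (17/18)·R2: [0, 0, -77/9, -10/3, 10/3]
R6 ← R6 − (1/9)·R2: [0, 0, -35/9, 2/3, -2/3]
R4 ← R4 + (71/113)·R3: [0, 0, 0, 312/113, -312/113]
R5 ← R5 + (77/113)·R3: [0, 0, 0, -120/113, 120/113]
R6 ← R6 + (35/113)·R3: [0, 0, 0, 192/113, -192/113]
R5 ← R5 + (5/13)·R4: [0, 0, 0, 0, 0]
R6 ← R6 − (8/13)·R4: [0, 0, 0, 0, 0]
4 nonzero rows, so rank(A) = 4.
A has 5 columns; by rank–nullity, nullity = 5 − 4 = 1.

1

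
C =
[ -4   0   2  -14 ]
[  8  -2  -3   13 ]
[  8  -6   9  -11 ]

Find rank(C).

3

Row reduce to echelon form.
R2 ← R2 + (2)·R1: [0, -2, 1, -15]
R3 ← R3 + (2)·R1: [0, -6, 13, -39]
R3 ← R3 − (3)·R2: [0, 0, 10, 6]
Echelon form has 3 nonzero rows, so rank(C) = 3.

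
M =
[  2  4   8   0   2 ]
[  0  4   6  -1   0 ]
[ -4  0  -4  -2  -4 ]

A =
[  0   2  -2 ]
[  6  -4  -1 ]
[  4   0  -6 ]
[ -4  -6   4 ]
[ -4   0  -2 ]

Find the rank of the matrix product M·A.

First compute MA:
[[ 48, -12, -60],
 [ 52, -10, -44],
 [  8,   4,  32]]
Now row reduce the product.
R2 ← R2 − (13/12)·R1: [0, 3, 21]
R3 ← R3 − (1/6)·R1: [0, 6, 42]
R3 ← R3 − (2)·R2: [0, 0, 0]
2 nonzero rows, so rank(MA) = 2.

2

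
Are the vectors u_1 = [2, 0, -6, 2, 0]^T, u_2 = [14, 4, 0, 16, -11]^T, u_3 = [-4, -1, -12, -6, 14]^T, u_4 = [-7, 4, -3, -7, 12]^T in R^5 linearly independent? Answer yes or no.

yes

Form the matrix with these vectors as rows and row reduce.
R2 ← R2 − (7)·R1: [0, 4, 42, 2, -11]
R3 ← R3 + (2)·R1: [0, -1, -24, -2, 14]
R4 ← R4 + (7/2)·R1: [0, 4, -24, 0, 12]
R3 ← R3 + (1/4)·R2: [0, 0, -27/2, -3/2, 45/4]
R4 ← R4 − R2: [0, 0, -66, -2, 23]
R4 ← R4 − (44/9)·R3: [0, 0, 0, 16/3, -32]
4 nonzero rows, so the 4 vectors span a space of dimension 4.
Since 4 = 4, the vectors are linearly independent.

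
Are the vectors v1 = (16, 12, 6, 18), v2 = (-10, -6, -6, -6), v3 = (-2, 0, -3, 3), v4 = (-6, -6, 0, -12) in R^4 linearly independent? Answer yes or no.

no

Form the matrix with these vectors as rows and row reduce.
R2 ← R2 + (5/8)·R1: [0, 3/2, -9/4, 21/4]
R3 ← R3 + (1/8)·R1: [0, 3/2, -9/4, 21/4]
R4 ← R4 + (3/8)·R1: [0, -3/2, 9/4, -21/4]
R3 ← R3 − R2: [0, 0, 0, 0]
R4 ← R4 + R2: [0, 0, 0, 0]
2 nonzero rows, so the 4 vectors span a space of dimension 2.
Since 2 < 4, the vectors are linearly dependent.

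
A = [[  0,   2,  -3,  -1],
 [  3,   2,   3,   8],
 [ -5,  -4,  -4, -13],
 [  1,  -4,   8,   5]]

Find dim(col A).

2

Row reduce to echelon form.
Swap R1 ↔ R2
R3 ← R3 + (5/3)·R1: [0, -2/3, 1, 1/3]
R4 ← R4 − (1/3)·R1: [0, -14/3, 7, 7/3]
R3 ← R3 + (1/3)·R2: [0, 0, 0, 0]
R4 ← R4 + (7/3)·R2: [0, 0, 0, 0]
Echelon form has 2 nonzero rows, so rank(A) = 2.
The column space has dimension equal to the rank: 2.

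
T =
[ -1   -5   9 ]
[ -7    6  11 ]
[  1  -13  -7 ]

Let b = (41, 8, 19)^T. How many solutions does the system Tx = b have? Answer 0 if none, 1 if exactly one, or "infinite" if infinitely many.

1

Row reduce the augmented matrix [T | b].
R2 ← R2 − (7)·R1: [0, 41, -52, -279]
R3 ← R3 + R1: [0, -18, 2, 60]
R3 ← R3 + (18/41)·R2: [0, 0, -854/41, -2562/41]
The echelon form has 3 nonzero rows, and every pivot lies in the first 3 columns, so rank(T) = rank([T|b]) = 3.
The system is consistent.
rank = 3 = number of unknowns, so the solution is unique.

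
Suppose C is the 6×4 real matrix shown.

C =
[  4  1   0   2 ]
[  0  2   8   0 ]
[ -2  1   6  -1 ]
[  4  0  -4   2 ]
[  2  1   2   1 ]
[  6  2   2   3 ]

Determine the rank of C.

2

Row reduce to echelon form.
R3 ← R3 + (1/2)·R1: [0, 3/2, 6, 0]
R4 ← R4 − R1: [0, -1, -4, 0]
R5 ← R5 − (1/2)·R1: [0, 1/2, 2, 0]
R6 ← R6 − (3/2)·R1: [0, 1/2, 2, 0]
R3 ← R3 − (3/4)·R2: [0, 0, 0, 0]
R4 ← R4 + (1/2)·R2: [0, 0, 0, 0]
R5 ← R5 − (1/4)·R2: [0, 0, 0, 0]
R6 ← R6 − (1/4)·R2: [0, 0, 0, 0]
Echelon form has 2 nonzero rows, so rank(C) = 2.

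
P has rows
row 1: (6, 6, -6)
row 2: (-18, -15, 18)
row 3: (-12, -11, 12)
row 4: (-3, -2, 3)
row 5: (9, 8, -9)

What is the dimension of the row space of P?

Row reduce to echelon form.
R2 ← R2 + (3)·R1: [0, 3, 0]
R3 ← R3 + (2)·R1: [0, 1, 0]
R4 ← R4 + (1/2)·R1: [0, 1, 0]
R5 ← R5 − (3/2)·R1: [0, -1, 0]
R3 ← R3 − (1/3)·R2: [0, 0, 0]
R4 ← R4 − (1/3)·R2: [0, 0, 0]
R5 ← R5 + (1/3)·R2: [0, 0, 0]
Echelon form has 2 nonzero rows, so rank(P) = 2.
The row space has dimension equal to the rank: 2.

2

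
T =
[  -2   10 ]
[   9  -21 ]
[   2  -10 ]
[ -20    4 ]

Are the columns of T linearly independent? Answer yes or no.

yes

Row reduce T to echelon form.
R2 ← R2 + (9/2)·R1: [0, 24]
R3 ← R3 + R1: [0, 0]
R4 ← R4 − (10)·R1: [0, -96]
R4 ← R4 + (4)·R2: [0, 0]
2 pivots among 2 columns.
Every column is a pivot column, so the columns are linearly independent.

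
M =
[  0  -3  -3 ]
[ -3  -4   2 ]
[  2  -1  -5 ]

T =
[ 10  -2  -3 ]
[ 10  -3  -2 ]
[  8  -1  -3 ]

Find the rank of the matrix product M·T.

First compute MT:
[[-54,  12,  15],
 [-54,  16,  11],
 [-30,   4,  11]]
Now row reduce the product.
R2 ← R2 − R1: [0, 4, -4]
R3 ← R3 − (5/9)·R1: [0, -8/3, 8/3]
R3 ← R3 + (2/3)·R2: [0, 0, 0]
2 nonzero rows, so rank(MT) = 2.

2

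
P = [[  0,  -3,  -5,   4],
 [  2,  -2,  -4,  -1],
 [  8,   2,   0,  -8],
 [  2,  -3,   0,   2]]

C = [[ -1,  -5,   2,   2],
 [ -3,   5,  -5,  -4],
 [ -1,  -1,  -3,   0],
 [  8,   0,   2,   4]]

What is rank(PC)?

First compute PC:
[[ 46, -10,  38,  28],
 [  0, -16,  24,   8],
 [-78, -30, -10, -24],
 [ 23, -25,  23,  24]]
Now row reduce the product.
R3 ← R3 + (39/23)·R1: [0, -1080/23, 1252/23, 540/23]
R4 ← R4 − (1/2)·R1: [0, -20, 4, 10]
R3 ← R3 − (135/46)·R2: [0, 0, -16, 0]
R4 ← R4 − (5/4)·R2: [0, 0, -26, 0]
R4 ← R4 − (13/8)·R3: [0, 0, 0, 0]
3 nonzero rows, so rank(PC) = 3.

3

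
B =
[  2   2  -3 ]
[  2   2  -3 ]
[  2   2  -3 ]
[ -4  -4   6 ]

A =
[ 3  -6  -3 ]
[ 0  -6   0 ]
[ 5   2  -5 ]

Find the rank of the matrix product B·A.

1

First compute BA:
[[ -9, -30,   9],
 [ -9, -30,   9],
 [ -9, -30,   9],
 [ 18,  60, -18]]
Now row reduce the product.
R2 ← R2 − R1: [0, 0, 0]
R3 ← R3 − R1: [0, 0, 0]
R4 ← R4 + (2)·R1: [0, 0, 0]
1 nonzero row, so rank(BA) = 1.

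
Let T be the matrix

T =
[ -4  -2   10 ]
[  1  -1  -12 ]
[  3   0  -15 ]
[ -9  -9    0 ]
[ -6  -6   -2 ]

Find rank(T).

Row reduce to echelon form.
R2 ← R2 + (1/4)·R1: [0, -3/2, -19/2]
R3 ← R3 + (3/4)·R1: [0, -3/2, -15/2]
R4 ← R4 − (9/4)·R1: [0, -9/2, -45/2]
R5 ← R5 − (3/2)·R1: [0, -3, -17]
R3 ← R3 − R2: [0, 0, 2]
R4 ← R4 − (3)·R2: [0, 0, 6]
R5 ← R5 − (2)·R2: [0, 0, 2]
R4 ← R4 − (3)·R3: [0, 0, 0]
R5 ← R5 − R3: [0, 0, 0]
Echelon form has 3 nonzero rows, so rank(T) = 3.

3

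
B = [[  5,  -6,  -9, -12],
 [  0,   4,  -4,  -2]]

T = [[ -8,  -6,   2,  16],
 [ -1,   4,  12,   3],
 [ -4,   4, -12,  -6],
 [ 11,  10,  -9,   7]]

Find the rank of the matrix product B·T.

First compute BT:
[[-130, -210, 154,  32],
 [-10, -20, 114,  22]]
Now row reduce the product.
R2 ← R2 − (1/13)·R1: [0, -50/13, 1328/13, 254/13]
2 nonzero rows, so rank(BT) = 2.

2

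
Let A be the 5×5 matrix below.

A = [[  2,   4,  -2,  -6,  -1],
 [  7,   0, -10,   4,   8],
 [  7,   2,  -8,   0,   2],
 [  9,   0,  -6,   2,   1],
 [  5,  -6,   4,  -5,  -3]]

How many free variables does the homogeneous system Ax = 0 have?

0

Row reduce to echelon form.
R2 ← R2 − (7/2)·R1: [0, -14, -3, 25, 23/2]
R3 ← R3 − (7/2)·R1: [0, -12, -1, 21, 11/2]
R4 ← R4 − (9/2)·R1: [0, -18, 3, 29, 11/2]
R5 ← R5 − (5/2)·R1: [0, -16, 9, 10, -1/2]
R3 ← R3 − (6/7)·R2: [0, 0, 11/7, -3/7, -61/14]
R4 ← R4 − (9/7)·R2: [0, 0, 48/7, -22/7, -65/7]
R5 ← R5 − (8/7)·R2: [0, 0, 87/7, -130/7, -191/14]
R4 ← R4 − (48/11)·R3: [0, 0, 0, -14/11, 107/11]
R5 ← R5 − (87/11)·R3: [0, 0, 0, -167/11, 229/11]
R5 ← R5 − (167/14)·R4: [0, 0, 0, 0, -1333/14]
5 nonzero rows, so rank(A) = 5.
A has 5 columns; by rank–nullity, nullity = 5 − 5 = 0.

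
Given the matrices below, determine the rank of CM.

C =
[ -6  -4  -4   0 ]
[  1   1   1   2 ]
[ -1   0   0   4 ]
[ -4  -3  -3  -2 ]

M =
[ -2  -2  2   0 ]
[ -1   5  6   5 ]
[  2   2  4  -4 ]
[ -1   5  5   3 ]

2

First compute CM:
[[  8, -16, -52,  -4],
 [ -3,  15,  22,   7],
 [ -2,  22,  18,  12],
 [  7, -23, -48,  -9]]
Now row reduce the product.
R2 ← R2 + (3/8)·R1: [0, 9, 5/2, 11/2]
R3 ← R3 + (1/4)·R1: [0, 18, 5, 11]
R4 ← R4 − (7/8)·R1: [0, -9, -5/2, -11/2]
R3 ← R3 − (2)·R2: [0, 0, 0, 0]
R4 ← R4 + R2: [0, 0, 0, 0]
2 nonzero rows, so rank(CM) = 2.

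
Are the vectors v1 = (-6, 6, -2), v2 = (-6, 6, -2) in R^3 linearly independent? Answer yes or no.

no

Form the matrix with these vectors as rows and row reduce.
R2 ← R2 − R1: [0, 0, 0]
1 nonzero row, so the 2 vectors span a space of dimension 1.
Since 1 < 2, the vectors are linearly dependent.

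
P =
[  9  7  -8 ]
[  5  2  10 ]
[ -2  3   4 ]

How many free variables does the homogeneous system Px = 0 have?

0

Row reduce to echelon form.
R2 ← R2 − (5/9)·R1: [0, -17/9, 130/9]
R3 ← R3 + (2/9)·R1: [0, 41/9, 20/9]
R3 ← R3 + (41/17)·R2: [0, 0, 630/17]
3 nonzero rows, so rank(P) = 3.
P has 3 columns; by rank–nullity, nullity = 3 − 3 = 0.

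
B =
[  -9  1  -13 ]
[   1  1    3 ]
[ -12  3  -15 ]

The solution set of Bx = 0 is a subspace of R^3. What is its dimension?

1

Row reduce to echelon form.
R2 ← R2 + (1/9)·R1: [0, 10/9, 14/9]
R3 ← R3 − (4/3)·R1: [0, 5/3, 7/3]
R3 ← R3 − (3/2)·R2: [0, 0, 0]
2 nonzero rows, so rank(B) = 2.
B has 3 columns; by rank–nullity, nullity = 3 − 2 = 1.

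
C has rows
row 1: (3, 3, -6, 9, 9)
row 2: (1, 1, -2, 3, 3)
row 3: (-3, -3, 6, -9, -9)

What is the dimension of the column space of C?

Row reduce to echelon form.
R2 ← R2 − (1/3)·R1: [0, 0, 0, 0, 0]
R3 ← R3 + R1: [0, 0, 0, 0, 0]
Echelon form has 1 nonzero row, so rank(C) = 1.
The column space has dimension equal to the rank: 1.

1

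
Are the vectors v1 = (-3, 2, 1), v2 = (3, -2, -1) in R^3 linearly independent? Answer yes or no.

no

Form the matrix with these vectors as rows and row reduce.
R2 ← R2 + R1: [0, 0, 0]
1 nonzero row, so the 2 vectors span a space of dimension 1.
Since 1 < 2, the vectors are linearly dependent.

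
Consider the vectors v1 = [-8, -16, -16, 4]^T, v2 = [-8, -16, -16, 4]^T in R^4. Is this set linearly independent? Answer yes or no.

no

Form the matrix with these vectors as rows and row reduce.
R2 ← R2 − R1: [0, 0, 0, 0]
1 nonzero row, so the 2 vectors span a space of dimension 1.
Since 1 < 2, the vectors are linearly dependent.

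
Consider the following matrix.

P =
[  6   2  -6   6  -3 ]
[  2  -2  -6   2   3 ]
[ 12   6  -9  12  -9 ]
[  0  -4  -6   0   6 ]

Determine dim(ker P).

Row reduce to echelon form.
R2 ← R2 − (1/3)·R1: [0, -8/3, -4, 0, 4]
R3 ← R3 − (2)·R1: [0, 2, 3, 0, -3]
R3 ← R3 + (3/4)·R2: [0, 0, 0, 0, 0]
R4 ← R4 − (3/2)·R2: [0, 0, 0, 0, 0]
2 nonzero rows, so rank(P) = 2.
P has 5 columns; by rank–nullity, nullity = 5 − 2 = 3.

3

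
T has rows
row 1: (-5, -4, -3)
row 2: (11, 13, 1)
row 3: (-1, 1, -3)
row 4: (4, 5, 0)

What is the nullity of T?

1

Row reduce to echelon form.
R2 ← R2 + (11/5)·R1: [0, 21/5, -28/5]
R3 ← R3 − (1/5)·R1: [0, 9/5, -12/5]
R4 ← R4 + (4/5)·R1: [0, 9/5, -12/5]
R3 ← R3 − (3/7)·R2: [0, 0, 0]
R4 ← R4 − (3/7)·R2: [0, 0, 0]
2 nonzero rows, so rank(T) = 2.
T has 3 columns; by rank–nullity, nullity = 3 − 2 = 1.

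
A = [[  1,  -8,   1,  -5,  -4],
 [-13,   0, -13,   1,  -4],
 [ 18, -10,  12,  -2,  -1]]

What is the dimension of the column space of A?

Row reduce to echelon form.
R2 ← R2 + (13)·R1: [0, -104, 0, -64, -56]
R3 ← R3 − (18)·R1: [0, 134, -6, 88, 71]
R3 ← R3 + (67/52)·R2: [0, 0, -6, 72/13, -15/13]
Echelon form has 3 nonzero rows, so rank(A) = 3.
The column space has dimension equal to the rank: 3.

3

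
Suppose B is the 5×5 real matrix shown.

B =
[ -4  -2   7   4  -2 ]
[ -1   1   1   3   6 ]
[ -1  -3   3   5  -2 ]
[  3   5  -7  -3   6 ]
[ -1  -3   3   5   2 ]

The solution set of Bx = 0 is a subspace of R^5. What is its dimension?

Row reduce to echelon form.
R2 ← R2 − (1/4)·R1: [0, 3/2, -3/4, 2, 13/2]
R3 ← R3 − (1/4)·R1: [0, -5/2, 5/4, 4, -3/2]
R4 ← R4 + (3/4)·R1: [0, 7/2, -7/4, 0, 9/2]
R5 ← R5 − (1/4)·R1: [0, -5/2, 5/4, 4, 5/2]
R3 ← R3 + (5/3)·R2: [0, 0, 0, 22/3, 28/3]
R4 ← R4 − (7/3)·R2: [0, 0, 0, -14/3, -32/3]
R5 ← R5 + (5/3)·R2: [0, 0, 0, 22/3, 40/3]
R4 ← R4 + (7/11)·R3: [0, 0, 0, 0, -52/11]
R5 ← R5 − R3: [0, 0, 0, 0, 4]
R5 ← R5 + (11/13)·R4: [0, 0, 0, 0, 0]
4 nonzero rows, so rank(B) = 4.
B has 5 columns; by rank–nullity, nullity = 5 − 4 = 1.

1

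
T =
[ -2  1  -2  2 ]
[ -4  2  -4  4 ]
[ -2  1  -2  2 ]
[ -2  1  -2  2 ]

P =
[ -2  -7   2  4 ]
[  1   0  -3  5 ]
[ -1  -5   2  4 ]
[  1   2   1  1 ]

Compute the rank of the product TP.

1

First compute TP:
[[  9,  28,  -9,  -9],
 [ 18,  56, -18, -18],
 [  9,  28,  -9,  -9],
 [  9,  28,  -9,  -9]]
Now row reduce the product.
R2 ← R2 − (2)·R1: [0, 0, 0, 0]
R3 ← R3 − R1: [0, 0, 0, 0]
R4 ← R4 − R1: [0, 0, 0, 0]
1 nonzero row, so rank(TP) = 1.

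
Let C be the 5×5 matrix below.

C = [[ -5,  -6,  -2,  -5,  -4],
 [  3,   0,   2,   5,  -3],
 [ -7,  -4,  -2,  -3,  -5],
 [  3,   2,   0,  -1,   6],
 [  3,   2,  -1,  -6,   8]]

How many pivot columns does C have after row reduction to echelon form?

4

Row reduce to echelon form.
R2 ← R2 + (3/5)·R1: [0, -18/5, 4/5, 2, -27/5]
R3 ← R3 − (7/5)·R1: [0, 22/5, 4/5, 4, 3/5]
R4 ← R4 + (3/5)·R1: [0, -8/5, -6/5, -4, 18/5]
R5 ← R5 + (3/5)·R1: [0, -8/5, -11/5, -9, 28/5]
R3 ← R3 + (11/9)·R2: [0, 0, 16/9, 58/9, -6]
R4 ← R4 − (4/9)·R2: [0, 0, -14/9, -44/9, 6]
R5 ← R5 − (4/9)·R2: [0, 0, -23/9, -89/9, 8]
R4 ← R4 + (7/8)·R3: [0, 0, 0, 3/4, 3/4]
R5 ← R5 + (23/16)·R3: [0, 0, 0, -5/8, -5/8]
R5 ← R5 + (5/6)·R4: [0, 0, 0, 0, 0]
Echelon form has 4 nonzero rows, so rank(C) = 4.
Each nonzero row contributes one pivot column: 4 pivot columns.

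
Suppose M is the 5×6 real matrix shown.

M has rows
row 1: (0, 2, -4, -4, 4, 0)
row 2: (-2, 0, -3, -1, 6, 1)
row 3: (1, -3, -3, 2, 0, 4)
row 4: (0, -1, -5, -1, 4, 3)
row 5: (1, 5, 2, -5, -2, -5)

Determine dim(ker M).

3

Row reduce to echelon form.
Swap R1 ↔ R2
R3 ← R3 + (1/2)·R1: [0, -3, -9/2, 3/2, 3, 9/2]
R5 ← R5 + (1/2)·R1: [0, 5, 1/2, -11/2, 1, -9/2]
R3 ← R3 + (3/2)·R2: [0, 0, -21/2, -9/2, 9, 9/2]
R4 ← R4 + (1/2)·R2: [0, 0, -7, -3, 6, 3]
R5 ← R5 − (5/2)·R2: [0, 0, 21/2, 9/2, -9, -9/2]
R4 ← R4 − (2/3)·R3: [0, 0, 0, 0, 0, 0]
R5 ← R5 + R3: [0, 0, 0, 0, 0, 0]
3 nonzero rows, so rank(M) = 3.
M has 6 columns; by rank–nullity, nullity = 6 − 3 = 3.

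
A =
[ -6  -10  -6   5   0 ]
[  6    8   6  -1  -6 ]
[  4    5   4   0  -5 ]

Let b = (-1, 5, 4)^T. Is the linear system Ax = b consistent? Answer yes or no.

yes

Row reduce the augmented matrix [A | b].
R2 ← R2 + R1: [0, -2, 0, 4, -6, 4]
R3 ← R3 + (2/3)·R1: [0, -5/3, 0, 10/3, -5, 10/3]
R3 ← R3 − (5/6)·R2: [0, 0, 0, 0, 0, 0]
The echelon form has 2 nonzero rows, and every pivot lies in the first 5 columns, so rank(A) = rank([A|b]) = 2.
The system is consistent.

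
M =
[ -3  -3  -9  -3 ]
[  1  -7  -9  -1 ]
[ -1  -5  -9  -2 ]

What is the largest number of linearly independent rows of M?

2

Row reduce to echelon form.
R2 ← R2 + (1/3)·R1: [0, -8, -12, -2]
R3 ← R3 − (1/3)·R1: [0, -4, -6, -1]
R3 ← R3 − (1/2)·R2: [0, 0, 0, 0]
Echelon form has 2 nonzero rows, so rank(M) = 2.
The rank gives the maximum number of linearly independent rows: 2.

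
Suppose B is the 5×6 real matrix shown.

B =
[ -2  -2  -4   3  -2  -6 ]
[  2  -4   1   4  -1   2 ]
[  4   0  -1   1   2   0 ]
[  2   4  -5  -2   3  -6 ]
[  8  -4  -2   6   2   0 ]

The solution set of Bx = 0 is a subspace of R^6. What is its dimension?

3

Row reduce to echelon form.
R2 ← R2 + R1: [0, -6, -3, 7, -3, -4]
R3 ← R3 + (2)·R1: [0, -4, -9, 7, -2, -12]
R4 ← R4 + R1: [0, 2, -9, 1, 1, -12]
R5 ← R5 + (4)·R1: [0, -12, -18, 18, -6, -24]
R3 ← R3 − (2/3)·R2: [0, 0, -7, 7/3, 0, -28/3]
R4 ← R4 + (1/3)·R2: [0, 0, -10, 10/3, 0, -40/3]
R5 ← R5 − (2)·R2: [0, 0, -12, 4, 0, -16]
R4 ← R4 − (10/7)·R3: [0, 0, 0, 0, 0, 0]
R5 ← R5 − (12/7)·R3: [0, 0, 0, 0, 0, 0]
3 nonzero rows, so rank(B) = 3.
B has 6 columns; by rank–nullity, nullity = 6 − 3 = 3.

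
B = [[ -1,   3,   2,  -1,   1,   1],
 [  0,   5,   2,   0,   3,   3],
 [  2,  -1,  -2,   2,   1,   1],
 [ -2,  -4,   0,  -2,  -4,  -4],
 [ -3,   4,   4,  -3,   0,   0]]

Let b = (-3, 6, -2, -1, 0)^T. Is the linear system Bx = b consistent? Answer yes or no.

no

Row reduce the augmented matrix [B | b].
R3 ← R3 + (2)·R1: [0, 5, 2, 0, 3, 3, -8]
R4 ← R4 − (2)·R1: [0, -10, -4, 0, -6, -6, 5]
R5 ← R5 − (3)·R1: [0, -5, -2, 0, -3, -3, 9]
R3 ← R3 − R2: [0, 0, 0, 0, 0, 0, -14]
R4 ← R4 + (2)·R2: [0, 0, 0, 0, 0, 0, 17]
R5 ← R5 + R2: [0, 0, 0, 0, 0, 0, 15]
R4 ← R4 + (17/14)·R3: [0, 0, 0, 0, 0, 0, 0]
R5 ← R5 + (15/14)·R3: [0, 0, 0, 0, 0, 0, 0]
The echelon form has 3 nonzero rows; the last pivot sits in the augmented column, so rank(B) = 2 but rank([B|b]) = 3.
Since the ranks differ, the system is inconsistent.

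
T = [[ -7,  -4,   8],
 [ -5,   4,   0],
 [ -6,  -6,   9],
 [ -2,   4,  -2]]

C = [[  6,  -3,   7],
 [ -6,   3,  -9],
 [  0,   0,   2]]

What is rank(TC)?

First compute TC:
[[-18,   9,   3],
 [-54,  27, -71],
 [  0,   0,  30],
 [-36,  18, -54]]
Now row reduce the product.
R2 ← R2 − (3)·R1: [0, 0, -80]
R4 ← R4 − (2)·R1: [0, 0, -60]
R3 ← R3 + (3/8)·R2: [0, 0, 0]
R4 ← R4 − (3/4)·R2: [0, 0, 0]
2 nonzero rows, so rank(TC) = 2.

2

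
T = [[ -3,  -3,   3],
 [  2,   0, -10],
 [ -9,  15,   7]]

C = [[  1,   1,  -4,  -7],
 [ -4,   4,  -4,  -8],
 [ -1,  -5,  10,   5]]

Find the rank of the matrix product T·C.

First compute TC:
[[  6, -30,  54,  60],
 [ 12,  52, -108, -64],
 [-76,  16,  46, -22]]
Now row reduce the product.
R2 ← R2 − (2)·R1: [0, 112, -216, -184]
R3 ← R3 + (38/3)·R1: [0, -364, 730, 738]
R3 ← R3 + (13/4)·R2: [0, 0, 28, 140]
3 nonzero rows, so rank(TC) = 3.

3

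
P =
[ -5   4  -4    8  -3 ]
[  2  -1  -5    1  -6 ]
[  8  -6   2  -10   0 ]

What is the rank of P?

Row reduce to echelon form.
R2 ← R2 + (2/5)·R1: [0, 3/5, -33/5, 21/5, -36/5]
R3 ← R3 + (8/5)·R1: [0, 2/5, -22/5, 14/5, -24/5]
R3 ← R3 − (2/3)·R2: [0, 0, 0, 0, 0]
Echelon form has 2 nonzero rows, so rank(P) = 2.

2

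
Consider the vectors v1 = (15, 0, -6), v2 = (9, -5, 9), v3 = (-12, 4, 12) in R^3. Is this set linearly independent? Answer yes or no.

yes

Form the matrix with these vectors as rows and row reduce.
R2 ← R2 − (3/5)·R1: [0, -5, 63/5]
R3 ← R3 + (4/5)·R1: [0, 4, 36/5]
R3 ← R3 + (4/5)·R2: [0, 0, 432/25]
3 nonzero rows, so the 3 vectors span a space of dimension 3.
Since 3 = 3, the vectors are linearly independent.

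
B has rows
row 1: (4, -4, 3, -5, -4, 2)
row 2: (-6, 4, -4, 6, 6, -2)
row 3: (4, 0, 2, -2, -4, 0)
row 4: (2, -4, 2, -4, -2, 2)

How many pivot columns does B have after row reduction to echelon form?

Row reduce to echelon form.
R2 ← R2 + (3/2)·R1: [0, -2, 1/2, -3/2, 0, 1]
R3 ← R3 − R1: [0, 4, -1, 3, 0, -2]
R4 ← R4 − (1/2)·R1: [0, -2, 1/2, -3/2, 0, 1]
R3 ← R3 + (2)·R2: [0, 0, 0, 0, 0, 0]
R4 ← R4 − R2: [0, 0, 0, 0, 0, 0]
Echelon form has 2 nonzero rows, so rank(B) = 2.
Each nonzero row contributes one pivot column: 2 pivot columns.

2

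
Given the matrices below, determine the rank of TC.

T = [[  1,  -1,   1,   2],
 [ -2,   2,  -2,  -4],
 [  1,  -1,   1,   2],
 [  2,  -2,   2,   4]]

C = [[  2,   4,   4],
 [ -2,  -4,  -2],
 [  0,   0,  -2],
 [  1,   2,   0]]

1

First compute TC:
[[  6,  12,   4],
 [-12, -24,  -8],
 [  6,  12,   4],
 [ 12,  24,   8]]
Now row reduce the product.
R2 ← R2 + (2)·R1: [0, 0, 0]
R3 ← R3 − R1: [0, 0, 0]
R4 ← R4 − (2)·R1: [0, 0, 0]
1 nonzero row, so rank(TC) = 1.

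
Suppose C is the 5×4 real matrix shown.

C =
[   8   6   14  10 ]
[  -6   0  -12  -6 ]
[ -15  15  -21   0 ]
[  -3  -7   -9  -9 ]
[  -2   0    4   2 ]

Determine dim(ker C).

Row reduce to echelon form.
R2 ← R2 + (3/4)·R1: [0, 9/2, -3/2, 3/2]
R3 ← R3 + (15/8)·R1: [0, 105/4, 21/4, 75/4]
R4 ← R4 + (3/8)·R1: [0, -19/4, -15/4, -21/4]
R5 ← R5 + (1/4)·R1: [0, 3/2, 15/2, 9/2]
R3 ← R3 − (35/6)·R2: [0, 0, 14, 10]
R4 ← R4 + (19/18)·R2: [0, 0, -16/3, -11/3]
R5 ← R5 − (1/3)·R2: [0, 0, 8, 4]
R4 ← R4 + (8/21)·R3: [0, 0, 0, 1/7]
R5 ← R5 − (4/7)·R3: [0, 0, 0, -12/7]
R5 ← R5 + (12)·R4: [0, 0, 0, 0]
4 nonzero rows, so rank(C) = 4.
C has 4 columns; by rank–nullity, nullity = 4 − 4 = 0.

0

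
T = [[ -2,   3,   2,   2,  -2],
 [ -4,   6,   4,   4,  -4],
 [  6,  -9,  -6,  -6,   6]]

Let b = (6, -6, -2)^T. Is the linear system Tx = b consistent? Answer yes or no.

no

Row reduce the augmented matrix [T | b].
R2 ← R2 − (2)·R1: [0, 0, 0, 0, 0, -18]
R3 ← R3 + (3)·R1: [0, 0, 0, 0, 0, 16]
R3 ← R3 + (8/9)·R2: [0, 0, 0, 0, 0, 0]
The echelon form has 2 nonzero rows; the last pivot sits in the augmented column, so rank(T) = 1 but rank([T|b]) = 2.
Since the ranks differ, the system is inconsistent.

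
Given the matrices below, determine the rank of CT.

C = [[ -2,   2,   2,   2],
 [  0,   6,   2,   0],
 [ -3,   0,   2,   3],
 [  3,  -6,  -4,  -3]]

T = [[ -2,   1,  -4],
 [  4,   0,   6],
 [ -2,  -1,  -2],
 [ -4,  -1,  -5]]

2

First compute CT:
[[  0,  -6,   6],
 [ 20,  -2,  32],
 [-10,  -8,  -7],
 [-10,  10, -25]]
Now row reduce the product.
Swap R1 ↔ R2
R3 ← R3 + (1/2)·R1: [0, -9, 9]
R4 ← R4 + (1/2)·R1: [0, 9, -9]
R3 ← R3 − (3/2)·R2: [0, 0, 0]
R4 ← R4 + (3/2)·R2: [0, 0, 0]
2 nonzero rows, so rank(CT) = 2.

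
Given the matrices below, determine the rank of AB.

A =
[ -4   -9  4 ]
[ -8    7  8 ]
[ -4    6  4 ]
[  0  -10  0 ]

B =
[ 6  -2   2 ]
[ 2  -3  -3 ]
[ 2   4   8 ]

First compute AB:
[[-34,  51,  51],
 [-18,  27,  27],
 [ -4,   6,   6],
 [-20,  30,  30]]
Now row reduce the product.
R2 ← R2 − (9/17)·R1: [0, 0, 0]
R3 ← R3 − (2/17)·R1: [0, 0, 0]
R4 ← R4 − (10/17)·R1: [0, 0, 0]
1 nonzero row, so rank(AB) = 1.

1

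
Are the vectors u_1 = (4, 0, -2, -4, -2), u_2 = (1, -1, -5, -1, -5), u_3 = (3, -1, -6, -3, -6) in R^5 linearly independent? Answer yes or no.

Form the matrix with these vectors as rows and row reduce.
R2 ← R2 − (1/4)·R1: [0, -1, -9/2, 0, -9/2]
R3 ← R3 − (3/4)·R1: [0, -1, -9/2, 0, -9/2]
R3 ← R3 − R2: [0, 0, 0, 0, 0]
2 nonzero rows, so the 3 vectors span a space of dimension 2.
Since 2 < 3, the vectors are linearly dependent.

no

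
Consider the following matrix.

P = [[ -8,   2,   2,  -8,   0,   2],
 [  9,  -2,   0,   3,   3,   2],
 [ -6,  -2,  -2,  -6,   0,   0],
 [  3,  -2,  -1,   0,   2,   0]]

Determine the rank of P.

Row reduce to echelon form.
R2 ← R2 + (9/8)·R1: [0, 1/4, 9/4, -6, 3, 17/4]
R3 ← R3 − (3/4)·R1: [0, -7/2, -7/2, 0, 0, -3/2]
R4 ← R4 + (3/8)·R1: [0, -5/4, -1/4, -3, 2, 3/4]
R3 ← R3 + (14)·R2: [0, 0, 28, -84, 42, 58]
R4 ← R4 + (5)·R2: [0, 0, 11, -33, 17, 22]
R4 ← R4 − (11/28)·R3: [0, 0, 0, 0, 1/2, -11/14]
Echelon form has 4 nonzero rows, so rank(P) = 4.

4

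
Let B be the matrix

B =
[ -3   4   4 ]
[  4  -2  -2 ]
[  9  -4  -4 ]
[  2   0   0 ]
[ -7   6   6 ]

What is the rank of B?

Row reduce to echelon form.
R2 ← R2 + (4/3)·R1: [0, 10/3, 10/3]
R3 ← R3 + (3)·R1: [0, 8, 8]
R4 ← R4 + (2/3)·R1: [0, 8/3, 8/3]
R5 ← R5 − (7/3)·R1: [0, -10/3, -10/3]
R3 ← R3 − (12/5)·R2: [0, 0, 0]
R4 ← R4 − (4/5)·R2: [0, 0, 0]
R5 ← R5 + R2: [0, 0, 0]
Echelon form has 2 nonzero rows, so rank(B) = 2.

2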